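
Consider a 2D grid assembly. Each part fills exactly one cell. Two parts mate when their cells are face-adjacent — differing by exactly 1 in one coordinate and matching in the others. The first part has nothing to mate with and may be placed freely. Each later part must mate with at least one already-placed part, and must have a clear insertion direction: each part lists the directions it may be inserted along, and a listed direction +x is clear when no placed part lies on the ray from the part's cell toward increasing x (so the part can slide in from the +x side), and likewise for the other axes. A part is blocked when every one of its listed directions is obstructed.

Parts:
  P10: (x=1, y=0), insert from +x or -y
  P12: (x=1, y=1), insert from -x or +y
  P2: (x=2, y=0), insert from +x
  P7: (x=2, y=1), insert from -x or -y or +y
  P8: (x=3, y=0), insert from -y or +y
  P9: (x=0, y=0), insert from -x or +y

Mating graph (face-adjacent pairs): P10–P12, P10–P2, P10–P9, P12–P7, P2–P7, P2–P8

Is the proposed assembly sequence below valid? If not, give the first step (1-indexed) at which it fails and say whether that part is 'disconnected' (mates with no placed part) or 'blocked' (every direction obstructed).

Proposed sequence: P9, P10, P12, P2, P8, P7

Valid

1. P9@(0, 0) [-x clear] — {P9}
2. P10@(1, 0) [+x clear] — {P10, P9}
3. P12@(1, 1) [-x clear] — {P10, P12, P9}
4. P2@(2, 0) [+x clear] — {P10, P12, P2, P9}
5. P8@(3, 0) [-y clear] — {P10, P12, P2, P8, P9}
6. P7@(2, 1) [+y clear] — {P10, P12, P2, P7, P8, P9}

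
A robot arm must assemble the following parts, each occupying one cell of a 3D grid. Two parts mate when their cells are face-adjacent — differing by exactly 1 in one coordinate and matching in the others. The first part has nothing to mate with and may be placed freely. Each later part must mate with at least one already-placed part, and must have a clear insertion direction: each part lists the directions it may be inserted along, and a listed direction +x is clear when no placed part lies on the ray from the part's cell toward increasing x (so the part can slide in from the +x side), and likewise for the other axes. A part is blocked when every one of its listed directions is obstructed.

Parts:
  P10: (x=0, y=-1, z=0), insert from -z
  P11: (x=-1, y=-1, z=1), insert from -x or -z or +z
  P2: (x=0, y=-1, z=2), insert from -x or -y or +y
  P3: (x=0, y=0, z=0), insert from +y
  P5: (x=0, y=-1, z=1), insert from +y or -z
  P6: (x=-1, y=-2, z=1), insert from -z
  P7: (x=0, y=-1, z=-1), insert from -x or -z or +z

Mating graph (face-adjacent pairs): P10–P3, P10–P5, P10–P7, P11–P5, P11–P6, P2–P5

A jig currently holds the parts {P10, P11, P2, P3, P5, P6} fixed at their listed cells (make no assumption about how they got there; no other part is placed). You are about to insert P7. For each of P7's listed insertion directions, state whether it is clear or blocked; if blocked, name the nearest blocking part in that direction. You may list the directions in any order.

-x: ray from P7(0, -1, -1) has no placed part ⇒ clear
-z: ray from P7(0, -1, -1) has no placed part ⇒ clear
+z: nearest on ray is P10@(0, -1, 0) ⇒ blocked

+z: blocked by P10; -x: clear; -z: clear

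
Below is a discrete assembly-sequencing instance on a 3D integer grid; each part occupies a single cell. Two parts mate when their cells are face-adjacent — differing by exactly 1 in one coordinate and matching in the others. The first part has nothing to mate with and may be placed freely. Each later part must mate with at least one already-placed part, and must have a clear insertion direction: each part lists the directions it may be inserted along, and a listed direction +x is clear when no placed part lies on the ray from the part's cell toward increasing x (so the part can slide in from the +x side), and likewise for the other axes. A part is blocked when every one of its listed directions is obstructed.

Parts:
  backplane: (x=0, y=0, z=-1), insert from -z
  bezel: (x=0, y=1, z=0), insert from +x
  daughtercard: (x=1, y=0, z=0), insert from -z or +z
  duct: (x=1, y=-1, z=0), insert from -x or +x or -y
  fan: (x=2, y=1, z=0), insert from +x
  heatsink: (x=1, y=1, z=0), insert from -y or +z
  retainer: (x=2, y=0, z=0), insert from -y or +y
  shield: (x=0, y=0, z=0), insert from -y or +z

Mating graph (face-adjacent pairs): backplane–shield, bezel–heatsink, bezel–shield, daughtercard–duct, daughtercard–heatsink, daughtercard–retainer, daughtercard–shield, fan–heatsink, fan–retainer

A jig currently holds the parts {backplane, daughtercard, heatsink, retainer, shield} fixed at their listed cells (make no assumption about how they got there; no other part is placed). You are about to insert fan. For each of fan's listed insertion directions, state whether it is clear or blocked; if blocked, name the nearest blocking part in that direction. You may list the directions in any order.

+x: ray from fan(2, 1, 0) has no placed part ⇒ clear

+x: clear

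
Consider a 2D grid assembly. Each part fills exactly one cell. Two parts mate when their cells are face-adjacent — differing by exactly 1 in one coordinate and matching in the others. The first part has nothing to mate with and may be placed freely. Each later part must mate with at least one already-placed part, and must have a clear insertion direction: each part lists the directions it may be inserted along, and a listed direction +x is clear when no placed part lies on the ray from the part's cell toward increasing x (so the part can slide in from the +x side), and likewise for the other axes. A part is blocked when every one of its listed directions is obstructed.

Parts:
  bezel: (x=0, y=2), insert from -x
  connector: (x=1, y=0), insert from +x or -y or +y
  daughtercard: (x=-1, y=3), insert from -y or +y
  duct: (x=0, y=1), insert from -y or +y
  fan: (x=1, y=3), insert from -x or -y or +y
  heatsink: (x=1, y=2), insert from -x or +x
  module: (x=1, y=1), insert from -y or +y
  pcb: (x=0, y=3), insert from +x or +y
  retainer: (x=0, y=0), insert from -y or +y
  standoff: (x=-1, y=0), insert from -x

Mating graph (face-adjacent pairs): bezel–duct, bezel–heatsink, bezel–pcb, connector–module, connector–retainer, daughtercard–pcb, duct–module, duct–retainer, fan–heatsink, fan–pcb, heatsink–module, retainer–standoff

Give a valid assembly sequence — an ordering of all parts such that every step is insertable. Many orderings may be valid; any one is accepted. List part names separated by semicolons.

fan; pcb; daughtercard; bezel; duct; retainer; standoff; heatsink; module; connector

1. fan@(1, 3) [-x clear] — {fan}
2. pcb@(0, 3) [+y clear] — {fan, pcb}
3. daughtercard@(-1, 3) [-y clear] — {daughtercard, fan, pcb}
4. bezel@(0, 2) [-x clear] — {bezel, daughtercard, fan, pcb}
5. duct@(0, 1) [-y clear] — {bezel, daughtercard, duct, fan, pcb}
6. retainer@(0, 0) [-y clear] — {bezel, daughtercard, duct, fan, pcb, retainer}
7. standoff@(-1, 0) [-x clear] — {bezel, daughtercard, duct, fan, pcb, retainer, standoff}
8. heatsink@(1, 2) [+x clear] — {bezel, daughtercard, duct, fan, heatsink, pcb, retainer, standoff}
9. module@(1, 1) [-y clear] — {bezel, daughtercard, duct, fan, heatsink, module, pcb, retainer, standoff}
10. connector@(1, 0) [+x clear] — {bezel, connector, daughtercard, duct, fan, heatsink, module, pcb, retainer, standoff}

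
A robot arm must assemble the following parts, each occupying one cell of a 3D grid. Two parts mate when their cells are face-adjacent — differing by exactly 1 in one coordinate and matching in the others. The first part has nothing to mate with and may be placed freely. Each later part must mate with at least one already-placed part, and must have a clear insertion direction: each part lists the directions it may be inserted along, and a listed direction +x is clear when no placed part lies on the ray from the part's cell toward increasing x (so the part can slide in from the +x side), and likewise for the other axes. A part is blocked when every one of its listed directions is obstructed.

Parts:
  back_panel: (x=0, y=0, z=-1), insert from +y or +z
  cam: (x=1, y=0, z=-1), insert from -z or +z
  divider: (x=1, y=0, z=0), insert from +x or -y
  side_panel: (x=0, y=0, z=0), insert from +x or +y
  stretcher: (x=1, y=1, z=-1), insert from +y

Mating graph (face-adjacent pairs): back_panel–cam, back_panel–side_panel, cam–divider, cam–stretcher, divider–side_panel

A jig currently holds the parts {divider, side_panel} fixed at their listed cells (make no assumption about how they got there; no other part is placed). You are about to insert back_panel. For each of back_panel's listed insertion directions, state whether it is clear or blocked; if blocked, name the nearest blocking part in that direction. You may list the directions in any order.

+y: clear; +z: blocked by side_panel

+y: ray from back_panel(0, 0, -1) has no placed part ⇒ clear
+z: nearest on ray is side_panel@(0, 0, 0) ⇒ blocked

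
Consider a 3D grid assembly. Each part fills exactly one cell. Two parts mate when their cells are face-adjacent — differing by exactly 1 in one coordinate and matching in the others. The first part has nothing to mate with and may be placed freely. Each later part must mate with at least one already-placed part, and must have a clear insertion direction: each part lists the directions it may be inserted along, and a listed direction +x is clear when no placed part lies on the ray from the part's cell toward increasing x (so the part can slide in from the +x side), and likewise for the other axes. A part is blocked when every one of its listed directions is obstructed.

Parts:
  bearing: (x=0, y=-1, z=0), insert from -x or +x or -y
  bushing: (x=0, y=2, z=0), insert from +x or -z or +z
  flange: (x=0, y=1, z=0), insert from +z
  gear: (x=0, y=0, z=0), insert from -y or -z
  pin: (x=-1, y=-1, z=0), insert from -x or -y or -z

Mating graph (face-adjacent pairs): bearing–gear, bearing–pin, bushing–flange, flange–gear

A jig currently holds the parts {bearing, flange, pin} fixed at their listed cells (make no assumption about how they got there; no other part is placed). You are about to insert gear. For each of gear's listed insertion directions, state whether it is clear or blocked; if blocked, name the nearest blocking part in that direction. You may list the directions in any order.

-y: blocked by bearing; -z: clear

-y: nearest on ray is bearing@(0, -1, 0) ⇒ blocked
-z: ray from gear(0, 0, 0) has no placed part ⇒ clear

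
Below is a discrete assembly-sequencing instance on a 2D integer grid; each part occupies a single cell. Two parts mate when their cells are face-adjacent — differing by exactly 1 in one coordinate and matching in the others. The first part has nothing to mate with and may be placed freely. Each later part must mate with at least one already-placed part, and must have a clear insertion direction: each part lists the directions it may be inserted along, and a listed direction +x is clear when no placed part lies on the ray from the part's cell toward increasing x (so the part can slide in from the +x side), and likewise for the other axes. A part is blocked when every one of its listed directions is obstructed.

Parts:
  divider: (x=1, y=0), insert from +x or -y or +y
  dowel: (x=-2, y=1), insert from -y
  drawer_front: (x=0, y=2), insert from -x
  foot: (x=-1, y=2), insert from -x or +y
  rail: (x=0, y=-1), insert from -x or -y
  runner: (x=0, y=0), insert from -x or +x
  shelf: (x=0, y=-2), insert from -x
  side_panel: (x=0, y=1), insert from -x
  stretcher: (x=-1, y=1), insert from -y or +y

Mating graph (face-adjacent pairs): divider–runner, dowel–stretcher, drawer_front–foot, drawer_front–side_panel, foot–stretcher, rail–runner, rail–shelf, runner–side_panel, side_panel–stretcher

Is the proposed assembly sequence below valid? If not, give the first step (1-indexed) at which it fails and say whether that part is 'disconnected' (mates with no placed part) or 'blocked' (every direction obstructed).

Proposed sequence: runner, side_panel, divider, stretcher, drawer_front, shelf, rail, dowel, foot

1. runner@(0, 0) [-x clear] — {runner}
2. side_panel@(0, 1) [-x clear] — {runner, side_panel}
3. divider@(1, 0) [+x clear] — {divider, runner, side_panel}
4. stretcher@(-1, 1) [-y clear] — {divider, runner, side_panel, stretcher}
5. drawer_front@(0, 2) [-x clear] — {divider, drawer_front, runner, side_panel, stretcher}
6. shelf@(0, -2) — no placed neighbour ⇒ disconnected

Invalid at step 6 (disconnected)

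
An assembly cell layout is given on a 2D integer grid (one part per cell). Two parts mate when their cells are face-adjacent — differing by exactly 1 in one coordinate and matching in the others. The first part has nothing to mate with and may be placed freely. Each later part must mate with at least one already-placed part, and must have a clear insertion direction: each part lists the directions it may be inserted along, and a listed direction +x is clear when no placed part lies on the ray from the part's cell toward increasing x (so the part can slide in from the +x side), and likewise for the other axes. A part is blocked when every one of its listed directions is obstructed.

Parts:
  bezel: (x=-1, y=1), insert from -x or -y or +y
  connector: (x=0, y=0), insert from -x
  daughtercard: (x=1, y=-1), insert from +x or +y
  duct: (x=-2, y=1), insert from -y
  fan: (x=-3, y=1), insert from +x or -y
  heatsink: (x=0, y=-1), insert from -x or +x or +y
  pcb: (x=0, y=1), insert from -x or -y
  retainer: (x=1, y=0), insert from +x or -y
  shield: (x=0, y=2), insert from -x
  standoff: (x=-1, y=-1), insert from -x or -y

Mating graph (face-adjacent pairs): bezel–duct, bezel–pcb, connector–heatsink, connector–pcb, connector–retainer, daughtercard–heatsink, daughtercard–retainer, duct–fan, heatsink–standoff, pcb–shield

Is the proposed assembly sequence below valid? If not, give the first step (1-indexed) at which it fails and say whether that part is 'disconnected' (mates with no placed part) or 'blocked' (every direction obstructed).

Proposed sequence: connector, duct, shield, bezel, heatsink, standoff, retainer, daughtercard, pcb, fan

1. connector@(0, 0) [-x clear] — {connector}
2. duct@(-2, 1) — no placed neighbour ⇒ disconnected

Invalid at step 2 (disconnected)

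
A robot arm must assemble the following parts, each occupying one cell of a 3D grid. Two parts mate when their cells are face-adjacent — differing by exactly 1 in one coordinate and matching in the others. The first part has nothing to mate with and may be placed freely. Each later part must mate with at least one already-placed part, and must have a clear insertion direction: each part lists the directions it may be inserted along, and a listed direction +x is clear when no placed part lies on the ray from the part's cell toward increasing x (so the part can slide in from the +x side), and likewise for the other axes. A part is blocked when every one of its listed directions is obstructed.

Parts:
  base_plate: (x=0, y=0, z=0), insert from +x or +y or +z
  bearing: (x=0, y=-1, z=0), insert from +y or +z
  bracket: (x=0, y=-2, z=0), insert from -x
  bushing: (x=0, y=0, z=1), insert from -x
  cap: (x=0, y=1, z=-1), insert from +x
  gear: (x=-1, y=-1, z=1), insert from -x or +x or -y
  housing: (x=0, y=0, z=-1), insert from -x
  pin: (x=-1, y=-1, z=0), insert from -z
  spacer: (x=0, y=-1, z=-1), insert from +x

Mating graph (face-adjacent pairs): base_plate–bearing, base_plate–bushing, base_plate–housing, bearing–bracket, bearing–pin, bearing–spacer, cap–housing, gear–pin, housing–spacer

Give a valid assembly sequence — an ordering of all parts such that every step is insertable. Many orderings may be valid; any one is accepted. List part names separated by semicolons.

bushing; base_plate; bearing; spacer; bracket; pin; gear; housing; cap

1. bushing@(0, 0, 1) [-x clear] — {bushing}
2. base_plate@(0, 0, 0) [+x clear] — {base_plate, bushing}
3. bearing@(0, -1, 0) [+z clear] — {base_plate, bearing, bushing}
4. spacer@(0, -1, -1) [+x clear] — {base_plate, bearing, bushing, spacer}
5. bracket@(0, -2, 0) [-x clear] — {base_plate, bearing, bracket, bushing, spacer}
6. pin@(-1, -1, 0) [-z clear] — {base_plate, bearing, bracket, bushing, pin, spacer}
7. gear@(-1, -1, 1) [-x clear] — {base_plate, bearing, bracket, bushing, gear, pin, spacer}
8. housing@(0, 0, -1) [-x clear] — {base_plate, bearing, bracket, bushing, gear, housing, pin, spacer}
9. cap@(0, 1, -1) [+x clear] — {base_plate, bearing, bracket, bushing, cap, gear, housing, pin, spacer}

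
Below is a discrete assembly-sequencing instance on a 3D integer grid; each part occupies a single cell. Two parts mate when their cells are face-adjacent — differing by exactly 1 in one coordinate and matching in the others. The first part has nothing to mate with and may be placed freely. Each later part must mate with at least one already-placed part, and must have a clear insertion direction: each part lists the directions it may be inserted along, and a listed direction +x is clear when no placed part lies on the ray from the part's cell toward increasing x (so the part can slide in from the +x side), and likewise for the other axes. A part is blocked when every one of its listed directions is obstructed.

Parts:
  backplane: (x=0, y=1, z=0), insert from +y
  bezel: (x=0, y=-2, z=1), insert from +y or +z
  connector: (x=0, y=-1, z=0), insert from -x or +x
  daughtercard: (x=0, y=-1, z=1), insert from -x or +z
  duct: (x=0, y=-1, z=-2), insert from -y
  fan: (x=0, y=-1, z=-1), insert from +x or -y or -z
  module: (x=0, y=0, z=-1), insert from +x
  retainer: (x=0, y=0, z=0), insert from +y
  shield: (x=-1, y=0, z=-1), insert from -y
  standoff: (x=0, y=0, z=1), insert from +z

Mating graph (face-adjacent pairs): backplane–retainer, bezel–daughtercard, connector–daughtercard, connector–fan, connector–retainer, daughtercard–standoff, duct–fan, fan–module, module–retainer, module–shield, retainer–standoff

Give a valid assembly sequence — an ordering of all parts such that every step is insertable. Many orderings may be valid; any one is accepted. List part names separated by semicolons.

1. duct@(0, -1, -2) [-y clear] — {duct}
2. fan@(0, -1, -1) [+x clear] — {duct, fan}
3. module@(0, 0, -1) [+x clear] — {duct, fan, module}
4. retainer@(0, 0, 0) [+y clear] — {duct, fan, module, retainer}
5. connector@(0, -1, 0) [-x clear] — {connector, duct, fan, module, retainer}
6. daughtercard@(0, -1, 1) [-x clear] — {connector, daughtercard, duct, fan, module, retainer}
7. backplane@(0, 1, 0) [+y clear] — {backplane, connector, daughtercard, duct, fan, module, retainer}
8. shield@(-1, 0, -1) [-y clear] — {backplane, connector, daughtercard, duct, fan, module, retainer, shield}
9. bezel@(0, -2, 1) [+z clear] — {backplane, bezel, connector, daughtercard, duct, fan, module, retainer, shield}
10. standoff@(0, 0, 1) [+z clear] — {backplane, bezel, connector, daughtercard, duct, fan, module, retainer, shield, standoff}

duct; fan; module; retainer; connector; daughtercard; backplane; shield; bezel; standoff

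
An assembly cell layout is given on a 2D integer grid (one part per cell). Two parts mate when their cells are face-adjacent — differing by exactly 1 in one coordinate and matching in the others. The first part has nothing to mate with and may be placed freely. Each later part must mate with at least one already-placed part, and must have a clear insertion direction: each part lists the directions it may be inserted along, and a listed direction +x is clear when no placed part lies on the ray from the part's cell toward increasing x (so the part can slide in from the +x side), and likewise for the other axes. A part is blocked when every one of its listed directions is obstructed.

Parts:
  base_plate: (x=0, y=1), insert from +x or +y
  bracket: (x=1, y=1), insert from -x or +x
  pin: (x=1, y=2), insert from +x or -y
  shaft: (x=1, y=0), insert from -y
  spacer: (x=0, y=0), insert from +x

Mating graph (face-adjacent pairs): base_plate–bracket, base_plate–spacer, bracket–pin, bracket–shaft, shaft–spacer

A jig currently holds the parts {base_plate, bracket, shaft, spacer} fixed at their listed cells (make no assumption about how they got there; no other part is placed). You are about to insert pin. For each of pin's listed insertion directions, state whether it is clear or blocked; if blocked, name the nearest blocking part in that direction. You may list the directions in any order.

+x: ray from pin(1, 2) has no placed part ⇒ clear
-y: nearest on ray is bracket@(1, 1) ⇒ blocked

+x: clear; -y: blocked by bracket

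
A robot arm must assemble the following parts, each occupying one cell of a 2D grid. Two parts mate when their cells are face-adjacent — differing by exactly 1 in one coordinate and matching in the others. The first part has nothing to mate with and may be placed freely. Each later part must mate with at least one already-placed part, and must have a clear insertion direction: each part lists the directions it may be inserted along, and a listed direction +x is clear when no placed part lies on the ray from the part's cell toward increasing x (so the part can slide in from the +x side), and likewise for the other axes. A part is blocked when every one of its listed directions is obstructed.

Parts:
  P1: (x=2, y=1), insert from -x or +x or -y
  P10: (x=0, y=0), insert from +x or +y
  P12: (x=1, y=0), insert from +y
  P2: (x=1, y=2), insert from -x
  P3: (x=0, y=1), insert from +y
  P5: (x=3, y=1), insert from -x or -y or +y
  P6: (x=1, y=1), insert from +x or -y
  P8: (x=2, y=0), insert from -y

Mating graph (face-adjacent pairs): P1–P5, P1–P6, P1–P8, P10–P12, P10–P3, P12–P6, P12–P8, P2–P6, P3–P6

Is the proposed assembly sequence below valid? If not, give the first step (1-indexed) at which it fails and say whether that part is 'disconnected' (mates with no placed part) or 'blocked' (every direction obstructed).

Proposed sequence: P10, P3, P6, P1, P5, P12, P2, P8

Invalid at step 6 (blocked)

1. P10@(0, 0) [+x clear] — {P10}
2. P3@(0, 1) [+y clear] — {P10, P3}
3. P6@(1, 1) [+x clear] — {P10, P3, P6}
4. P1@(2, 1) [+x clear] — {P1, P10, P3, P6}
5. P5@(3, 1) [-y clear] — {P1, P10, P3, P5, P6}
6. P12@(1, 0) — +y all obstructed ⇒ blocked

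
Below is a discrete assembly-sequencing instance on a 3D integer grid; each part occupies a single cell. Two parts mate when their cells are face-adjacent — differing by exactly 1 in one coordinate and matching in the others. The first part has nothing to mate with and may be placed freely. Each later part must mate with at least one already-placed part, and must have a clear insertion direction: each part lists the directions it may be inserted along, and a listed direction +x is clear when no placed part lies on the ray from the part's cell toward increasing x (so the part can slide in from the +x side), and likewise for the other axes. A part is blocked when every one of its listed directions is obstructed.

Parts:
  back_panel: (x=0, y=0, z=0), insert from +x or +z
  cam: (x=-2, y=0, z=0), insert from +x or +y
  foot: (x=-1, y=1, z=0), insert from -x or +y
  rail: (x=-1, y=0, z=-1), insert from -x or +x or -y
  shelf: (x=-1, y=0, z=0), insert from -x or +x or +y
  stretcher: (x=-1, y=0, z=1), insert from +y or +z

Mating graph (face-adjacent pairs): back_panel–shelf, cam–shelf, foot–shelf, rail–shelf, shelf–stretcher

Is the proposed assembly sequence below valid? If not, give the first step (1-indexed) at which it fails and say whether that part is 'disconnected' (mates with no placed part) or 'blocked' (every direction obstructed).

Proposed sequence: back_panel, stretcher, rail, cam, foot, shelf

Invalid at step 2 (disconnected)

1. back_panel@(0, 0, 0) [+x clear] — {back_panel}
2. stretcher@(-1, 0, 1) — no placed neighbour ⇒ disconnected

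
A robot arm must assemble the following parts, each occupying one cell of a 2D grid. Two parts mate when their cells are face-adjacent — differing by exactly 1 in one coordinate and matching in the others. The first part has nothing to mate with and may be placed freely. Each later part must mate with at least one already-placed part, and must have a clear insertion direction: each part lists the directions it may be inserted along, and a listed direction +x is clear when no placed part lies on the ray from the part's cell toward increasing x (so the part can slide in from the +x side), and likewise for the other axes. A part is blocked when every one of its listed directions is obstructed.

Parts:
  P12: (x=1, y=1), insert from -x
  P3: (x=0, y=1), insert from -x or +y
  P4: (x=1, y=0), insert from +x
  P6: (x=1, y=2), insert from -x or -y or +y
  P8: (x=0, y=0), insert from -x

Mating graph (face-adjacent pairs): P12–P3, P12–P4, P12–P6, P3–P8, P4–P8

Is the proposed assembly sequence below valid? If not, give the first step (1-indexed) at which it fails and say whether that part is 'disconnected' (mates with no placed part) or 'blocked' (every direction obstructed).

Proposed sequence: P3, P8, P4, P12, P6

Invalid at step 4 (blocked)

1. P3@(0, 1) [-x clear] — {P3}
2. P8@(0, 0) [-x clear] — {P3, P8}
3. P4@(1, 0) [+x clear] — {P3, P4, P8}
4. P12@(1, 1) — -x all obstructed ⇒ blocked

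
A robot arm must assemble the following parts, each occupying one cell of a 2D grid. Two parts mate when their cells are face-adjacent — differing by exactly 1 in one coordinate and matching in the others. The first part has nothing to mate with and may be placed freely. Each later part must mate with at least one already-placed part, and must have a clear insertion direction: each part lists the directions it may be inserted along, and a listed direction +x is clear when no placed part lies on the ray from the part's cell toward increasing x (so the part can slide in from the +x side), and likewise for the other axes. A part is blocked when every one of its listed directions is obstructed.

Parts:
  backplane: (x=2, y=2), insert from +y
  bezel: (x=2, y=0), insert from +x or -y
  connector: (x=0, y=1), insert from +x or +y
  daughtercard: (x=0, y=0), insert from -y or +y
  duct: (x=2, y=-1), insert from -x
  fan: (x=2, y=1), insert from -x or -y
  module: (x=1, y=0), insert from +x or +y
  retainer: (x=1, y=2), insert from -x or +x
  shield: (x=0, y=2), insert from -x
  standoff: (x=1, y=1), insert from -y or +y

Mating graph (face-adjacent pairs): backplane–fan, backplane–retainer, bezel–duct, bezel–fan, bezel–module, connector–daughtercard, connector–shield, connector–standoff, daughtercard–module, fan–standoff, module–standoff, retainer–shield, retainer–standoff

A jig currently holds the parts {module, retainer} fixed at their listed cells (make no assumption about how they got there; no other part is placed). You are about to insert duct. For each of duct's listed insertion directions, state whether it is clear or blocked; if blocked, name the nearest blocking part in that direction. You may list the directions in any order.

-x: clear

-x: ray from duct(2, -1) has no placed part ⇒ clear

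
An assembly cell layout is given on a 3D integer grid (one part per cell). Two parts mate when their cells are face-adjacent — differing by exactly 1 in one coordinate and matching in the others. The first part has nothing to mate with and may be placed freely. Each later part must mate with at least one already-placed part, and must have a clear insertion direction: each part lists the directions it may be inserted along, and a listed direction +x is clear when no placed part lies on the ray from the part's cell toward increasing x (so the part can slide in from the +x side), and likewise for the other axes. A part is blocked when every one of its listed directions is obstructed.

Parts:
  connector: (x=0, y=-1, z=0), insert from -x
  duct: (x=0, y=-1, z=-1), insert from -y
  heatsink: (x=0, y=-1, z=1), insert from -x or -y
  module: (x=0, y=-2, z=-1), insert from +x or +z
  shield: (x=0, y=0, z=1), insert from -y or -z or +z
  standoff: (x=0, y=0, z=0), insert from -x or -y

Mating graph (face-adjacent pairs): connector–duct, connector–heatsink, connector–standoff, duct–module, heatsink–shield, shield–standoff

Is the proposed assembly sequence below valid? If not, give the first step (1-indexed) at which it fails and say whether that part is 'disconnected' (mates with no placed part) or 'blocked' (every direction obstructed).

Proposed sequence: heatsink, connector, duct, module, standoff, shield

Valid

1. heatsink@(0, -1, 1) [-x clear] — {heatsink}
2. connector@(0, -1, 0) [-x clear] — {connector, heatsink}
3. duct@(0, -1, -1) [-y clear] — {connector, duct, heatsink}
4. module@(0, -2, -1) [+x clear] — {connector, duct, heatsink, module}
5. standoff@(0, 0, 0) [-x clear] — {connector, duct, heatsink, module, standoff}
6. shield@(0, 0, 1) [+z clear] — {connector, duct, heatsink, module, shield, standoff}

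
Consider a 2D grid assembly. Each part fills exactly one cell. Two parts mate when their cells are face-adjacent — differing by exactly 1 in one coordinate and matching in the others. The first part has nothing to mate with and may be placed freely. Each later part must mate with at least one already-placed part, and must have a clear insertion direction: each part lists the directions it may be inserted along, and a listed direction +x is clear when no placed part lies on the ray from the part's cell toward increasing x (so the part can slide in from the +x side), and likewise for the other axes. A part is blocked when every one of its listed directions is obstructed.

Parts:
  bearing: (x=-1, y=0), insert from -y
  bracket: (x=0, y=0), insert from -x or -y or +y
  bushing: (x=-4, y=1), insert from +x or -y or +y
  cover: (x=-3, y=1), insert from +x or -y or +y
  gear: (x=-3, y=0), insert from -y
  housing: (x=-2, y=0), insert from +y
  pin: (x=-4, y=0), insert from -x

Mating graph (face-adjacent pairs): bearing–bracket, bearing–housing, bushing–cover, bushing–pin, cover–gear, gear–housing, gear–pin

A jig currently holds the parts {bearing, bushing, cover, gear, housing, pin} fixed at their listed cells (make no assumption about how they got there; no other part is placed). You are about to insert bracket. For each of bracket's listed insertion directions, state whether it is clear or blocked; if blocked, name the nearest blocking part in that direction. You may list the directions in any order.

-x: nearest on ray is bearing@(-1, 0) ⇒ blocked
-y: ray from bracket(0, 0) has no placed part ⇒ clear
+y: ray from bracket(0, 0) has no placed part ⇒ clear

+y: clear; -x: blocked by bearing; -y: clear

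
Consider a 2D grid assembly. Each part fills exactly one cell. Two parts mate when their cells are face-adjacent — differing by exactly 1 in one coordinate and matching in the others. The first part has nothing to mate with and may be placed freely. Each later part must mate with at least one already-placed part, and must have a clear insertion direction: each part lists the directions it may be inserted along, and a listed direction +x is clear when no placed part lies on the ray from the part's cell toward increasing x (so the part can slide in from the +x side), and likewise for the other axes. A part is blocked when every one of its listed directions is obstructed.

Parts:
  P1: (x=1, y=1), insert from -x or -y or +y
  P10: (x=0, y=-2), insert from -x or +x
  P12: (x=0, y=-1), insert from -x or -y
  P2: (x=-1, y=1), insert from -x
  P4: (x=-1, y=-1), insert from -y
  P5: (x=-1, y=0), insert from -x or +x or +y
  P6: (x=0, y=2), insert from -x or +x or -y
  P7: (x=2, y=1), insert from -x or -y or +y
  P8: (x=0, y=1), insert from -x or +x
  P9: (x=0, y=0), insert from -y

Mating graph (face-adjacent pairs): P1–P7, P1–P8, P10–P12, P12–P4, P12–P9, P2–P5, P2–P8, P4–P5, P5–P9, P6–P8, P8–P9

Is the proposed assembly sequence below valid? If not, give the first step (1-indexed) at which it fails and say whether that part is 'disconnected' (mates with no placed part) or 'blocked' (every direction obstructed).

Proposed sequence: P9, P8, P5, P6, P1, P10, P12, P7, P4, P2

1. P9@(0, 0) [-y clear] — {P9}
2. P8@(0, 1) [-x clear] — {P8, P9}
3. P5@(-1, 0) [-x clear] — {P5, P8, P9}
4. P6@(0, 2) [-x clear] — {P5, P6, P8, P9}
5. P1@(1, 1) [-y clear] — {P1, P5, P6, P8, P9}
6. P10@(0, -2) — no placed neighbour ⇒ disconnected

Invalid at step 6 (disconnected)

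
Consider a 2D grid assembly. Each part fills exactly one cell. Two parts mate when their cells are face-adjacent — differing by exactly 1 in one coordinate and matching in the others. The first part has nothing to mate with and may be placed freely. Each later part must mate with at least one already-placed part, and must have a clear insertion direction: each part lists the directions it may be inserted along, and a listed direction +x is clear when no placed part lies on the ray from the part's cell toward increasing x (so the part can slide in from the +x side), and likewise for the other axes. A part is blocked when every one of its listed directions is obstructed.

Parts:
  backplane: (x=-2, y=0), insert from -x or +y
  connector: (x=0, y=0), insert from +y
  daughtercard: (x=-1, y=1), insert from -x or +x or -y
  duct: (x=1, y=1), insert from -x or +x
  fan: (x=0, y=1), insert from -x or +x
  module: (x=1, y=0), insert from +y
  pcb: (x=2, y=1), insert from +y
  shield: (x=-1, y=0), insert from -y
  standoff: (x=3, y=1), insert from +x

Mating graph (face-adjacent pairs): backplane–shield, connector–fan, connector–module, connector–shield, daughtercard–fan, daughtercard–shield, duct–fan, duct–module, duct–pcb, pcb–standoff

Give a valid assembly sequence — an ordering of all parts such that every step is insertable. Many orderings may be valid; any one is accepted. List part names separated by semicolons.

1. daughtercard@(-1, 1) [-x clear] — {daughtercard}
2. shield@(-1, 0) [-y clear] — {daughtercard, shield}
3. connector@(0, 0) [+y clear] — {connector, daughtercard, shield}
4. backplane@(-2, 0) [-x clear] — {backplane, connector, daughtercard, shield}
5. fan@(0, 1) [+x clear] — {backplane, connector, daughtercard, fan, shield}
6. module@(1, 0) [+y clear] — {backplane, connector, daughtercard, fan, module, shield}
7. duct@(1, 1) [+x clear] — {backplane, connector, daughtercard, duct, fan, module, shield}
8. pcb@(2, 1) [+y clear] — {backplane, connector, daughtercard, duct, fan, module, pcb, shield}
9. standoff@(3, 1) [+x clear] — {backplane, connector, daughtercard, duct, fan, module, pcb, shield, standoff}

daughtercard; shield; connector; backplane; fan; module; duct; pcb; standoff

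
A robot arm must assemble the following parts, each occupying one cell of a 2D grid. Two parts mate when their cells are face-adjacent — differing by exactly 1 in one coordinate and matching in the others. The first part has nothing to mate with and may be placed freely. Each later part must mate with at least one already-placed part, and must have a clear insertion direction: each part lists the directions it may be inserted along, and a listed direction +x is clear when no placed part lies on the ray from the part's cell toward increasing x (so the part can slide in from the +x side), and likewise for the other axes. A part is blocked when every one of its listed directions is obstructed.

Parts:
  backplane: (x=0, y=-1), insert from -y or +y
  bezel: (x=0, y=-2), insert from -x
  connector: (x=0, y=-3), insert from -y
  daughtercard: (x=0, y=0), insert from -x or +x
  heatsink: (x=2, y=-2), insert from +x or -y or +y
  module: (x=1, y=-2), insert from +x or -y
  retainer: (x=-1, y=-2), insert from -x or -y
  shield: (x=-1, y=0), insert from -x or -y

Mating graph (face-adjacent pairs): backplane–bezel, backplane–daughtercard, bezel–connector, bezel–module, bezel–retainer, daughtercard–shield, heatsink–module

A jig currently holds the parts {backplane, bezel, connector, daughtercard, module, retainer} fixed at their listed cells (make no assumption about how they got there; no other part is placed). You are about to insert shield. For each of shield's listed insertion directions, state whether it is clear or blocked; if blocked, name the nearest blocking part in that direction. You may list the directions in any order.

-x: ray from shield(-1, 0) has no placed part ⇒ clear
-y: nearest on ray is retainer@(-1, -2) ⇒ blocked

-x: clear; -y: blocked by retainer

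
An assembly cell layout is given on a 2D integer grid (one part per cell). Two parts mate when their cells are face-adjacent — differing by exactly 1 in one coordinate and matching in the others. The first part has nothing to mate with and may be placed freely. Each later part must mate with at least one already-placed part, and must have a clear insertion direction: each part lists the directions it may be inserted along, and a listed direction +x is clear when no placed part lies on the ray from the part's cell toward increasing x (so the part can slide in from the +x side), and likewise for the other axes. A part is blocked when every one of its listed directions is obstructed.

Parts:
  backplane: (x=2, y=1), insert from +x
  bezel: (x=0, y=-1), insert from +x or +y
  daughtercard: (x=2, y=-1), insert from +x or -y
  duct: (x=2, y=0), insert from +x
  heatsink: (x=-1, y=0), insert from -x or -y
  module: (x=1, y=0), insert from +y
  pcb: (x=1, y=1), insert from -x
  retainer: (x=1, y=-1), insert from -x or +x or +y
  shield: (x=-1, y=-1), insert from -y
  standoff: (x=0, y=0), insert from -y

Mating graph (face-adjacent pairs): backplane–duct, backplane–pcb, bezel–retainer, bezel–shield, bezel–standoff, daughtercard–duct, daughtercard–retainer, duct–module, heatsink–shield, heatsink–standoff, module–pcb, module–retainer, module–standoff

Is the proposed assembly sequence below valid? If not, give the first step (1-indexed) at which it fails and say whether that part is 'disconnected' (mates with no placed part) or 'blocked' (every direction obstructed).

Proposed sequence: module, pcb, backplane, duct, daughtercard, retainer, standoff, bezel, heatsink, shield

1. module@(1, 0) [+y clear] — {module}
2. pcb@(1, 1) [-x clear] — {module, pcb}
3. backplane@(2, 1) [+x clear] — {backplane, module, pcb}
4. duct@(2, 0) [+x clear] — {backplane, duct, module, pcb}
5. daughtercard@(2, -1) [+x clear] — {backplane, daughtercard, duct, module, pcb}
6. retainer@(1, -1) [-x clear] — {backplane, daughtercard, duct, module, pcb, retainer}
7. standoff@(0, 0) [-y clear] — {backplane, daughtercard, duct, module, pcb, retainer, standoff}
8. bezel@(0, -1) — +x/+y all obstructed ⇒ blocked

Invalid at step 8 (blocked)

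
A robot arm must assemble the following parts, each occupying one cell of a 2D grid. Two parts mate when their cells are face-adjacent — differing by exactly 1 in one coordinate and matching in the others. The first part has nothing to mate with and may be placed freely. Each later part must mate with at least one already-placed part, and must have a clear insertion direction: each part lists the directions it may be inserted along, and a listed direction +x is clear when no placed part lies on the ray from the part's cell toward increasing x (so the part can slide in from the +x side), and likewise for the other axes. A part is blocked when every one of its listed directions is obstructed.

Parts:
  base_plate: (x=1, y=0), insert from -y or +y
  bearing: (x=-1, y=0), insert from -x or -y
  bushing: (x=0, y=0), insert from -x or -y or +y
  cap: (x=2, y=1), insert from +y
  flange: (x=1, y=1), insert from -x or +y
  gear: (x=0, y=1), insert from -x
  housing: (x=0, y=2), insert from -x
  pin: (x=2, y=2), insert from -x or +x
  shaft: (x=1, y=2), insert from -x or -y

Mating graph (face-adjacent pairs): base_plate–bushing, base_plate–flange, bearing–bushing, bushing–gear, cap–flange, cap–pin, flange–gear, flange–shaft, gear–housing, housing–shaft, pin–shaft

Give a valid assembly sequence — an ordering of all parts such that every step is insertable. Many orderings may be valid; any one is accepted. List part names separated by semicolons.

1. bearing@(-1, 0) [-x clear] — {bearing}
2. bushing@(0, 0) [-y clear] — {bearing, bushing}
3. gear@(0, 1) [-x clear] — {bearing, bushing, gear}
4. base_plate@(1, 0) [-y clear] — {base_plate, bearing, bushing, gear}
5. flange@(1, 1) [+y clear] — {base_plate, bearing, bushing, flange, gear}
6. shaft@(1, 2) [-x clear] — {base_plate, bearing, bushing, flange, gear, shaft}
7. cap@(2, 1) [+y clear] — {base_plate, bearing, bushing, cap, flange, gear, shaft}
8. pin@(2, 2) [+x clear] — {base_plate, bearing, bushing, cap, flange, gear, pin, shaft}
9. housing@(0, 2) [-x clear] — {base_plate, bearing, bushing, cap, flange, gear, housing, pin, shaft}

bearing; bushing; gear; base_plate; flange; shaft; cap; pin; housing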